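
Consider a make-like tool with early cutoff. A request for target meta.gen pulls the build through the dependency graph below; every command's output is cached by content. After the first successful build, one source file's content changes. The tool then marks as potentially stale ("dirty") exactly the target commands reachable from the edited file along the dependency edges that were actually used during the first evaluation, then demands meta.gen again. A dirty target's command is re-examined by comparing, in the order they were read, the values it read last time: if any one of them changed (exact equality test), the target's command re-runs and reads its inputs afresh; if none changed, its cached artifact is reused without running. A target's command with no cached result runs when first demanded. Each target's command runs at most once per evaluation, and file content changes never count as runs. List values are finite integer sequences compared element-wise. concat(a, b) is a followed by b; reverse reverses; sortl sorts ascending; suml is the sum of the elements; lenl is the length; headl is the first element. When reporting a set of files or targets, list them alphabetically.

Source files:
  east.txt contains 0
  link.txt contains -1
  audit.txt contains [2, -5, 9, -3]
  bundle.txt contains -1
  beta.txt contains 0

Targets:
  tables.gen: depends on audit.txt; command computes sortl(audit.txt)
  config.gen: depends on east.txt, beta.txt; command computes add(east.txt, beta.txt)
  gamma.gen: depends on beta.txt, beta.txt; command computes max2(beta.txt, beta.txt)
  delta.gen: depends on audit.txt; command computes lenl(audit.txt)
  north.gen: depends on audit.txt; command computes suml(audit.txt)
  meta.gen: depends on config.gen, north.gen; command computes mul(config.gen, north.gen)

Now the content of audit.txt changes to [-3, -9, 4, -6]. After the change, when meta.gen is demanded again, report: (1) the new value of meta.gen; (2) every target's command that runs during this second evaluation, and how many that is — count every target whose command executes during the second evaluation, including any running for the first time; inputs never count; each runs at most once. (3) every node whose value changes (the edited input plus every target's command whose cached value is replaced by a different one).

Demanding meta.gen again yields 0.
2 target commands run: meta.gen, north.gen.
The nodes whose values change: audit.txt, north.gen.

First demand of the output computes:
  config.gen = add(0, 0) = 0
  north.gen = suml([2, -5, 9, -3]) = 3
  meta.gen = mul(0, 3) = 0

After the edit, cleaning proceeds:
  north.gen: a read changed (audit.txt [2, -5, 9, -3]->[-3, -9, 4, -6]) — executes, giving -14.
  meta.gen: a read changed (north.gen 3->-14) — executes, giving 0 — identical to its old value.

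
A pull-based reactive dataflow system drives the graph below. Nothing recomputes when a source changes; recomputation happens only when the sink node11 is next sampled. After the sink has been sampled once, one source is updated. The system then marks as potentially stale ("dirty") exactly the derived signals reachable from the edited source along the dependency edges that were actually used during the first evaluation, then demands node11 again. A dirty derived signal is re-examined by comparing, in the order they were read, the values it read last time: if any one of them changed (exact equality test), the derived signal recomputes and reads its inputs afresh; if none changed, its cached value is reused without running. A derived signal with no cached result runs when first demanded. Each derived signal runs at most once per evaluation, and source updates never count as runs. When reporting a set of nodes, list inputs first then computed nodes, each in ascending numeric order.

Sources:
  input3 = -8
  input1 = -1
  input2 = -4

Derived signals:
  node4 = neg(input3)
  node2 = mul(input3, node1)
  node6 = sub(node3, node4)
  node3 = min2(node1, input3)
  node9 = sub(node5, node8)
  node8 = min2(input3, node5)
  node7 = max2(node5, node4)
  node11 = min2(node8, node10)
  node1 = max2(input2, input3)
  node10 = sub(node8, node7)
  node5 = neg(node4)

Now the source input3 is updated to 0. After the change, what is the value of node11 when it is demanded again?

First evaluation (everything demanded from the output):
  node4 = neg(-8) = 8
  node5 = neg(8) = -8
  node7 = max2(-8, 8) = 8
  node8 = min2(-8, -8) = -8
  node10 = sub(-8, 8) = -16
  node11 = min2(-8, -16) = -16

Propagation after the edit:
  node4: runs — input3 -8->0; result 0.
  node5: runs — node4 8->0; result 0.
  node7: runs — node5 -8->0; node4 8->0; result 0.
  node8: runs — input3 -8->0; node5 -8->0; result 0.
  node10: runs — node8 -8->0; node7 8->0; result 0.
  node11: runs — node8 -8->0; node10 -16->0; result 0.

New value of node11: 0.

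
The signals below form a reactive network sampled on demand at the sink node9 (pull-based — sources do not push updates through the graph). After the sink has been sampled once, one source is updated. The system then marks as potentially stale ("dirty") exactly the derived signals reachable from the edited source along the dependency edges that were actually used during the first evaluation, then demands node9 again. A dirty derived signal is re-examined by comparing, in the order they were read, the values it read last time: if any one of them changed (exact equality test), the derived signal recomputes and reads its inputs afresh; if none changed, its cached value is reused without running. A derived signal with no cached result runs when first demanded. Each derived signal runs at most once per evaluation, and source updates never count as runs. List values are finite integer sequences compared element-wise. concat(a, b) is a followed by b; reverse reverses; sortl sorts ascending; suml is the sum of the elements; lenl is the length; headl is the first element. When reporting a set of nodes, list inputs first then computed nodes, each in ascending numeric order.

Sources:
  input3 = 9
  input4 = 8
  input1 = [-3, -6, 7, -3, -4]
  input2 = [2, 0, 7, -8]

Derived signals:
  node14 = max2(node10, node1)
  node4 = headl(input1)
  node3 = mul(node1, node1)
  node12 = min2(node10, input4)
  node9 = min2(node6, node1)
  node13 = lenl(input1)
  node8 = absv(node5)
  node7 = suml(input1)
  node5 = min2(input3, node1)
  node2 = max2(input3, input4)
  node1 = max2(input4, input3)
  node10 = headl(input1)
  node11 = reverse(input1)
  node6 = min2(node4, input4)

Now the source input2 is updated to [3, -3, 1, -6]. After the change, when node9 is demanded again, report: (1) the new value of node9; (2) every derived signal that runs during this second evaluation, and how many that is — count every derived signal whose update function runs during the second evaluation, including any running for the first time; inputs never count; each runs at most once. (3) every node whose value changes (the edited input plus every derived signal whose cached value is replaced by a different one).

Initial pass — values computed on the first demand:
  node1 = max2(8, 9) = 9
  node4 = headl([-3, -6, 7, -3, -4]) = -3
  node6 = min2(-3, 8) = -3
  node9 = min2(-3, 9) = -3

Second demand — change propagation:
  no demanded computation ever read input2, so the edit dirties nothing and nothing runs.

The important point: nothing the output needs ever reads input2, so the edit is invisible to it.

node9 now evaluates to -3.
Run set: none (0 run).
Changed values: input2.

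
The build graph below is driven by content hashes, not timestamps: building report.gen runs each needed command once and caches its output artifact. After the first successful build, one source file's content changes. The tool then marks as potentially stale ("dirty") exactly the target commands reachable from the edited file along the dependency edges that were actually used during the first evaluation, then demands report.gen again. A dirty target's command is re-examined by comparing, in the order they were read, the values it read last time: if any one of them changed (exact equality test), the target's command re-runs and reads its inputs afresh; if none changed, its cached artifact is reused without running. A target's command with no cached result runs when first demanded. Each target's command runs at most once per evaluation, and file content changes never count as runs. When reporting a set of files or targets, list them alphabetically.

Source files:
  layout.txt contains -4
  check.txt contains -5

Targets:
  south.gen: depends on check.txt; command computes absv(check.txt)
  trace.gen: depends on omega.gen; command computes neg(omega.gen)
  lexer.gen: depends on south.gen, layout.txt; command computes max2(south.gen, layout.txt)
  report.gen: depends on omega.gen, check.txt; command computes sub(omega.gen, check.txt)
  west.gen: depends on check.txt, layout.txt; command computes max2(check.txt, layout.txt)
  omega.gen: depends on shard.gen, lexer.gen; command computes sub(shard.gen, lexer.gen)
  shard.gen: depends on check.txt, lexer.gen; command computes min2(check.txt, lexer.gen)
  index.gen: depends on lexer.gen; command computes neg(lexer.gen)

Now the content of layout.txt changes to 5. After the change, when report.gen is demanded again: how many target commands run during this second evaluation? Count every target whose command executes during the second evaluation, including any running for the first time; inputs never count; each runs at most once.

Initial pass — values computed on the first demand:
  south.gen = absv(-5) = 5
  lexer.gen = max2(5, -4) = 5
  shard.gen = min2(-5, 5) = -5
  omega.gen = sub(-5, 5) = -10
  report.gen = sub(-10, -5) = -5

Second demand — change propagation:
  lexer.gen: re-runs because layout.txt -4->5; new result 5 (unchanged).
  shard.gen: re-examined; everything it read last time is the same (check.txt unchanged, lexer.gen unchanged) — cache -5 kept, no run.
  omega.gen: re-examined; everything it read last time is the same (shard.gen unchanged, lexer.gen unchanged) — cache -10 kept, no run.
  report.gen: re-examined; everything it read last time is the same (omega.gen unchanged, check.txt unchanged) — cache -5 kept, no run.

The important point: lexer.gen recomputes to an identical value, and the output ends up unchanged.

Run set: lexer.gen (1 run).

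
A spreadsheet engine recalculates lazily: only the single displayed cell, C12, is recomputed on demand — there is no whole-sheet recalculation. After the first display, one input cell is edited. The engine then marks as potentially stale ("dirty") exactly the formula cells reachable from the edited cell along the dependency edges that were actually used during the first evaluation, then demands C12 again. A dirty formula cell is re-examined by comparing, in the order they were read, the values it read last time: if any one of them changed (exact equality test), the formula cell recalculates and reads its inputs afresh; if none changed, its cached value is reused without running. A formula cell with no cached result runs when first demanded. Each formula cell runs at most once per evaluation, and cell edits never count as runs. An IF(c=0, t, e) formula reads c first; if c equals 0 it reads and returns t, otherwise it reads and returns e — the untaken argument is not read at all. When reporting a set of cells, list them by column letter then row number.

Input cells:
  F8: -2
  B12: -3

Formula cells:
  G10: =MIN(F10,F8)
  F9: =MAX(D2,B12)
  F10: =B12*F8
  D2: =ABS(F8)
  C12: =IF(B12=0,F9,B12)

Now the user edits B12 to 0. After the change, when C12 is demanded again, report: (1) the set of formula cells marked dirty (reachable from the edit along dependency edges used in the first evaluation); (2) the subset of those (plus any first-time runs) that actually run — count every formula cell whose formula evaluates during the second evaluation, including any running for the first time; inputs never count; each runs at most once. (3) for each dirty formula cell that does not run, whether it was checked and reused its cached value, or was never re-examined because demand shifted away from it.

Marked dirty: C12.
Formula cells that run: C12, D2, F9 — 3 in total.
Every dirty formula cell ran.
Key observation: a condition flipped, so demand reaches new nodes — D2, F9 run for the first time.

First evaluation (everything demanded from the output):
  C12 = IF(B12=0: B12=-3 -> else branch B12) = -3

Propagation after the edit:
  D2: demanded for the first time — runs, produces 2.
  F9: demanded for the first time — runs, produces 2.
  C12: runs — B12 -3->0; B12 -3->0; result 2.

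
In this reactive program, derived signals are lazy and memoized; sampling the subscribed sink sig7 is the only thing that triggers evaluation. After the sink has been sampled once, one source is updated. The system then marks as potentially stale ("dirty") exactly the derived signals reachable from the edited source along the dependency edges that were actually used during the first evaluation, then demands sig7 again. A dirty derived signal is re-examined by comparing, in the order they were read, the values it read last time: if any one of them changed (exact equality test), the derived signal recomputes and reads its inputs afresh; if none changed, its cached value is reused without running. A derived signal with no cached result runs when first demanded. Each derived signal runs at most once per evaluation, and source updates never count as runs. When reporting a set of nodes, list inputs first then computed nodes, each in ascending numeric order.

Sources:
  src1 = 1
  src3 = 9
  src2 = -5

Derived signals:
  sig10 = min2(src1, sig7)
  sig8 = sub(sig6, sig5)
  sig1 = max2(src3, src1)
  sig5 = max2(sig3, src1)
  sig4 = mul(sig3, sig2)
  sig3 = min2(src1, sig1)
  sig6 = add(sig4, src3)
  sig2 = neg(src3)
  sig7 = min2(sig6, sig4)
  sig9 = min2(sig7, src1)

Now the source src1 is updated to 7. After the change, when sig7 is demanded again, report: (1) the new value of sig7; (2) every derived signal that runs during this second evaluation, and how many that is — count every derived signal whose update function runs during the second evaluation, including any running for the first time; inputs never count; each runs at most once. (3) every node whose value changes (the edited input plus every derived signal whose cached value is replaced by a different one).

Demanding sig7 again yields -63.
5 derived signals run: sig1, sig3, sig4, sig6, sig7.
The nodes whose values change: src1, sig3, sig4, sig6, sig7.

First demand of the output computes:
  sig1 = max2(9, 1) = 9
  sig2 = neg(9) = -9
  sig3 = min2(1, 9) = 1
  sig4 = mul(1, -9) = -9
  sig6 = add(-9, 9) = 0
  sig7 = min2(0, -9) = -9

After the edit, cleaning proceeds:
  sig1: a read changed (src1 1->7) — executes, giving 9 — identical to its old value.
  sig3: a read changed (src1 1->7) — executes, giving 7.
  sig4: a read changed (sig3 1->7) — executes, giving -63.
  sig6: a read changed (sig4 -9->-63) — executes, giving -54.
  sig7: a read changed (sig6 0->-54; sig4 -9->-63) — executes, giving -63.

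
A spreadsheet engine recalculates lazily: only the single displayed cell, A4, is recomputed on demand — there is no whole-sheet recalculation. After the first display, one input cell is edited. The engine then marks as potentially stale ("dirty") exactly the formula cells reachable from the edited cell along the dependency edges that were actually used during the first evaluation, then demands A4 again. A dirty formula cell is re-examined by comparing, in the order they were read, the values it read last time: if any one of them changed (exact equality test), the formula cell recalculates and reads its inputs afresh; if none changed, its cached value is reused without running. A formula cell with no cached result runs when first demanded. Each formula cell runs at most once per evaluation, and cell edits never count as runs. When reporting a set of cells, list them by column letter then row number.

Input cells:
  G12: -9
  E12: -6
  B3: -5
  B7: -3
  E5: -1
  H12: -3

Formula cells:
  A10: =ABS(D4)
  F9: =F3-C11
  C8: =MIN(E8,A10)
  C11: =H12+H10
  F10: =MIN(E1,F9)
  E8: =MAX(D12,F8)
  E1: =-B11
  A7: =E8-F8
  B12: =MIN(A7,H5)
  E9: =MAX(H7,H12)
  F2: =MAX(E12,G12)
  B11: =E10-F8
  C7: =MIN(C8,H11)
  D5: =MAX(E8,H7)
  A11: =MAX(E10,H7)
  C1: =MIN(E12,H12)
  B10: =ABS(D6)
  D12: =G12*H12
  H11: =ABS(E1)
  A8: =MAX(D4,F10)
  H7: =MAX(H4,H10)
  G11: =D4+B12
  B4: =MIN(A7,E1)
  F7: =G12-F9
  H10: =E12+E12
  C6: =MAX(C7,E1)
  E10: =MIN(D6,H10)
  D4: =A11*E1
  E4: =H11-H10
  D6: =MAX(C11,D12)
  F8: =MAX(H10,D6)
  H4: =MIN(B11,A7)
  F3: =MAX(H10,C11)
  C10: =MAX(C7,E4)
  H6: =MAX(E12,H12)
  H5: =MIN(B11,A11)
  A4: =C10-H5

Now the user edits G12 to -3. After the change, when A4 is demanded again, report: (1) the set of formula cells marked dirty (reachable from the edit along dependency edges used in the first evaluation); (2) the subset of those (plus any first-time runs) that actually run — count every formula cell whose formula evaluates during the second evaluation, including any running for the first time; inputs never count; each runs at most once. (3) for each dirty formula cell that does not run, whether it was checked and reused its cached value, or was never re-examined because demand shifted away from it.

Marked dirty: A4, A7, A10, A11, B11, C7, C8, C10, D4, D6, D12, E1, E4, E8, E10, F8, H4, H5, H7, H11.
Formula cells that run: A4, A7, A10, B11, C7, C8, C10, D4, D6, D12, E1, E4, E8, E10, F8, H4, H5, H7, H11 — 19 in total.
Checked but reused from cache: A11.
Key observation: the cutoff stops propagation at A11 — its inputs' values are unchanged, so it reuses its cache.

First evaluation (everything demanded from the output):
  D12 = -9 * -3 = 27
  H10 = -6 + -6 = -12
  C11 = -3 + -12 = -15
  D6 = MAX(-15, 27) = 27
  E10 = MIN(27, -12) = -12
  F8 = MAX(-12, 27) = 27
  B11 = -12 - 27 = -39
  E1 = -(-39) = 39
  E8 = MAX(27, 27) = 27
  A7 = 27 - 27 = 0
  H4 = MIN(-39, 0) = -39
  H7 = MAX(-39, -12) = -12
  A11 = MAX(-12, -12) = -12
  D4 = -12 * 39 = -468
  A10 = ABS(-468) = 468
  C8 = MIN(27, 468) = 27
  H5 = MIN(-39, -12) = -39
  H11 = ABS(39) = 39
  C7 = MIN(27, 39) = 27
  E4 = 39 - -12 = 51
  C10 = MAX(27, 51) = 51
  A4 = 51 - -39 = 90

Propagation after the edit:
  D12: runs — G12 -9->-3; result 9.
  D6: runs — D12 27->9; result 9.
  E10: runs — D6 27->9; result -12 (same value as before).
  F8: runs — D6 27->9; result 9.
  B11: runs — F8 27->9; result -21.
  E1: runs — B11 -39->-21; result 21.
  E8: runs — D12 27->9; F8 27->9; result 9.
  A7: runs — E8 27->9; F8 27->9; result 0 (same value as before).
  H4: runs — B11 -39->-21; result -21.
  H7: runs — H4 -39->-21; result -12 (same value as before).
  A11: checked — values it read are unchanged (E10 unchanged, H7 unchanged); reused cached -12 without running.
  D4: runs — E1 39->21; result -252.
  A10: runs — D4 -468->-252; result 252.
  C8: runs — E8 27->9; A10 468->252; result 9.
  H5: runs — B11 -39->-21; result -21.
  H11: runs — E1 39->21; result 21.
  C7: runs — C8 27->9; H11 39->21; result 9.
  E4: runs — H11 39->21; result 33.
  C10: runs — C7 27->9; E4 51->33; result 33.
  A4: runs — C10 51->33; H5 -39->-21; result 54.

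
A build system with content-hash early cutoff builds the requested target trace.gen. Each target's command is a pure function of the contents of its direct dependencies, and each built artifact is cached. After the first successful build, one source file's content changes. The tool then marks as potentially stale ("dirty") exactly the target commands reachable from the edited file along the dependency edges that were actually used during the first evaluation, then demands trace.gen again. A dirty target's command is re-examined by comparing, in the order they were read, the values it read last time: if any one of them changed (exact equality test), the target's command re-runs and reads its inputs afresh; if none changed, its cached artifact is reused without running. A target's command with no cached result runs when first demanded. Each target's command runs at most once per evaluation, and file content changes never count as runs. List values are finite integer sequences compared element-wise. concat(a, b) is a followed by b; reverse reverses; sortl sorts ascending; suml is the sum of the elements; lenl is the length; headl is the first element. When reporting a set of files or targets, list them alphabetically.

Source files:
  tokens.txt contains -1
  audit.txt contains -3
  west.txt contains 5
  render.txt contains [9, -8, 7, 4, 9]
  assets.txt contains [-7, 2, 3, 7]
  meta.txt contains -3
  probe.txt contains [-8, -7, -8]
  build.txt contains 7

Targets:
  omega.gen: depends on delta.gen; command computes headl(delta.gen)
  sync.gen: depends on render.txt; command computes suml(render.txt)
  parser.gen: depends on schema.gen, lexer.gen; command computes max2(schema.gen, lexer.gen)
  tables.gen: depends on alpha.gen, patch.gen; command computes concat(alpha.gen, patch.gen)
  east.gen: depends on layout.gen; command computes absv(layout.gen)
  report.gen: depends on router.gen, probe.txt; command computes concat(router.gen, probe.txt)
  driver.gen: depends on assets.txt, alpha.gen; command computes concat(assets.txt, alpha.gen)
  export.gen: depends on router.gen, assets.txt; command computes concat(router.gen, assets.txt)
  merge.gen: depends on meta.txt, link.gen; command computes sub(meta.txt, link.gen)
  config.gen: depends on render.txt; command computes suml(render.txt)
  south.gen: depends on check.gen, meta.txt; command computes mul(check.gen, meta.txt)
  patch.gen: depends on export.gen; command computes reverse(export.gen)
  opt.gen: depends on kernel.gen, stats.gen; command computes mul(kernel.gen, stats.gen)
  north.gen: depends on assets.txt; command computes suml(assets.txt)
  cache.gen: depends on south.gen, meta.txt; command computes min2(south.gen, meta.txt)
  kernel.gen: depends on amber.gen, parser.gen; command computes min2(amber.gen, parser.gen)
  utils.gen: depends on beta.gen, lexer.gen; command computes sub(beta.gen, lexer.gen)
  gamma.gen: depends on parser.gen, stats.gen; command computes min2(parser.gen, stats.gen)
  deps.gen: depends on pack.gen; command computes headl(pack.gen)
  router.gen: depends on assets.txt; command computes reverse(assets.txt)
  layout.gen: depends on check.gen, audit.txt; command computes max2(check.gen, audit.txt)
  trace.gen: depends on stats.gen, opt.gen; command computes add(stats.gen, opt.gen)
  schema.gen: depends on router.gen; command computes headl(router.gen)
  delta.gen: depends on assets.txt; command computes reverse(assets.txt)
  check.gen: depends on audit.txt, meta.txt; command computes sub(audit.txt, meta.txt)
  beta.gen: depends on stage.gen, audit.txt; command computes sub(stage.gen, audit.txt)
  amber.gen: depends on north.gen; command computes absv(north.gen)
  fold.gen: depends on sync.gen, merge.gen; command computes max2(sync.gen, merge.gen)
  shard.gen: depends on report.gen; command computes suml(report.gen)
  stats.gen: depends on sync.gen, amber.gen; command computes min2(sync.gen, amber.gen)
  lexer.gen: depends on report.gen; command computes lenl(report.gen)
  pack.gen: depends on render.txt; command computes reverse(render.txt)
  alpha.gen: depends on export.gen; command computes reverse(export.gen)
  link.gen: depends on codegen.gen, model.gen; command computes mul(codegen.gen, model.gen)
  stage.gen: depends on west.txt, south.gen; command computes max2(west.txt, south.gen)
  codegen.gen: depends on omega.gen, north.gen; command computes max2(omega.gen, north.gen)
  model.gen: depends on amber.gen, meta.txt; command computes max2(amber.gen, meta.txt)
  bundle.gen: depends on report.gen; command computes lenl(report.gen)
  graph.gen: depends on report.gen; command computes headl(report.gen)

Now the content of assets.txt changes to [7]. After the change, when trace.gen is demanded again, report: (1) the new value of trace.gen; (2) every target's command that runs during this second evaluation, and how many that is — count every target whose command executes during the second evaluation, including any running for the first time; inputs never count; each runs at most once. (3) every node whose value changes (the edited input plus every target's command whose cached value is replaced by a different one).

New value of trace.gen: 56.
Target commands that run: amber.gen, kernel.gen, lexer.gen, north.gen, opt.gen, parser.gen, report.gen, router.gen, schema.gen, stats.gen, trace.gen — 11 in total.
Values that change: amber.gen, assets.txt, kernel.gen, lexer.gen, north.gen, opt.gen, report.gen, router.gen, stats.gen, trace.gen.

First evaluation (everything demanded from the output):
  north.gen = suml([-7, 2, 3, 7]) = 5
  amber.gen = absv(5) = 5
  router.gen = reverse([-7, 2, 3, 7]) = [7, 3, 2, -7]
  report.gen = concat([7, 3, 2, -7], [-8, -7, -8]) = [7, 3, 2, -7, -8, -7, -8]
  lexer.gen = lenl([7, 3, 2, -7, -8, -7, -8]) = 7
  schema.gen = headl([7, 3, 2, -7]) = 7
  parser.gen = max2(7, 7) = 7
  kernel.gen = min2(5, 7) = 5
  sync.gen = suml([9, -8, 7, 4, 9]) = 21
  stats.gen = min2(21, 5) = 5
  opt.gen = mul(5, 5) = 25
  trace.gen = add(5, 25) = 30

Propagation after the edit:
  north.gen: runs — assets.txt [-7, 2, 3, 7]->[7]; result 7.
  amber.gen: runs — north.gen 5->7; result 7.
  router.gen: runs — assets.txt [-7, 2, 3, 7]->[7]; result [7].
  report.gen: runs — router.gen [7, 3, 2, -7]->[7]; result [7, -8, -7, -8].
  lexer.gen: runs — report.gen [7, 3, 2, -7, -8, -7, -8]->[7, -8, -7, -8]; result 4.
  schema.gen: runs — router.gen [7, 3, 2, -7]->[7]; result 7 (same value as before).
  parser.gen: runs — lexer.gen 7->4; result 7 (same value as before).
  kernel.gen: runs — amber.gen 5->7; result 7.
  stats.gen: runs — amber.gen 5->7; result 7.
  opt.gen: runs — kernel.gen 5->7; stats.gen 5->7; result 49.
  trace.gen: runs — stats.gen 5->7; opt.gen 25->49; result 56.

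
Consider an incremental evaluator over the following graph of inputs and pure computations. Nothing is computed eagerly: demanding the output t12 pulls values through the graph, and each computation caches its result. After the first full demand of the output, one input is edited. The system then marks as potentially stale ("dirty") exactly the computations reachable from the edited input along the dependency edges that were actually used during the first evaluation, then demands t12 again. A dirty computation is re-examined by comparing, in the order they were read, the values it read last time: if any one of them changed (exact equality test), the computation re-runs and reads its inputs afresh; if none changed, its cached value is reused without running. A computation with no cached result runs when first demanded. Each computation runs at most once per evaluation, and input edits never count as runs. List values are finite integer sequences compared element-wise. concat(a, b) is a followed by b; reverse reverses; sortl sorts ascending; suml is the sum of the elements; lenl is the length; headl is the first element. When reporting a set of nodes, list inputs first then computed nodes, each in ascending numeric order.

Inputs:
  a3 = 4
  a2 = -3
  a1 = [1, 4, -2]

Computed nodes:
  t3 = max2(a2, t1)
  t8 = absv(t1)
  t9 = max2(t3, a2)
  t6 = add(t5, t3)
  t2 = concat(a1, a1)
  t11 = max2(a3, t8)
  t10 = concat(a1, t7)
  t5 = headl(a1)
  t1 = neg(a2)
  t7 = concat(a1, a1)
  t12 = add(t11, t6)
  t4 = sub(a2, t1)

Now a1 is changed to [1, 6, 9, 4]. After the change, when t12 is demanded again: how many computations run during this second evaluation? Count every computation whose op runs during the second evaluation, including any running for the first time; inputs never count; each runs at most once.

Run set: t5 (1 run).
The important point: t5 recomputes to an identical value, and the output ends up unchanged.

Initial pass — values computed on the first demand:
  t1 = neg(-3) = 3
  t3 = max2(-3, 3) = 3
  t5 = headl([1, 4, -2]) = 1
  t6 = add(1, 3) = 4
  t8 = absv(3) = 3
  t11 = max2(4, 3) = 4
  t12 = add(4, 4) = 8

Second demand — change propagation:
  t5: re-runs because a1 [1, 4, -2]->[1, 6, 9, 4]; new result 1 (unchanged).
  t6: re-examined; everything it read last time is the same (t5 unchanged, t3 unchanged) — cache 4 kept, no run.
  t12: re-examined; everything it read last time is the same (t11 unchanged, t6 unchanged) — cache 8 kept, no run.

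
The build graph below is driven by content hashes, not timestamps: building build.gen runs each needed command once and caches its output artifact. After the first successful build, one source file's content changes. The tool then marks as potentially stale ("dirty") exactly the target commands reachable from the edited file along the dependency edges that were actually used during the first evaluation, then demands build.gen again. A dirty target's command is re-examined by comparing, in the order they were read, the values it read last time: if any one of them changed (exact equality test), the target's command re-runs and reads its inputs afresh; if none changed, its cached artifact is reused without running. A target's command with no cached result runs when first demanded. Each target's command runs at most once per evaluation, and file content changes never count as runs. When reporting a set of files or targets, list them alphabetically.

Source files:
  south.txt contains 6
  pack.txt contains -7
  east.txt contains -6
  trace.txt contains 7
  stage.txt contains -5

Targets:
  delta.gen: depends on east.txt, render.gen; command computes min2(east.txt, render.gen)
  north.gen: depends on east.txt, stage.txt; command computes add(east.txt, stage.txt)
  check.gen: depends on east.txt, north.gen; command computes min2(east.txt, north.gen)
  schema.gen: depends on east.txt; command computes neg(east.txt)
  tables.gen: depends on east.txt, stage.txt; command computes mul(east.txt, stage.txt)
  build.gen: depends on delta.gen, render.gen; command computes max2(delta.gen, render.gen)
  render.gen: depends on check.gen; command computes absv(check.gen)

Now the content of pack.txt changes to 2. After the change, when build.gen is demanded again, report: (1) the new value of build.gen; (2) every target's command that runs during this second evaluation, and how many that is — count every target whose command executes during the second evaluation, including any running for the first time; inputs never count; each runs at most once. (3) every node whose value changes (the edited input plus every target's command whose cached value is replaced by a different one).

Initial pass — values computed on the first demand:
  north.gen = add(-6, -5) = -11
  check.gen = min2(-6, -11) = -11
  render.gen = absv(-11) = 11
  delta.gen = min2(-6, 11) = -6
  build.gen = max2(-6, 11) = 11

Second demand — change propagation:
  no demanded computation ever read pack.txt, so the edit dirties nothing and nothing runs.

The important point: nothing the output needs ever reads pack.txt, so the edit is invisible to it.

build.gen now evaluates to 11.
Run set: none (0 run).
Changed values: pack.txt.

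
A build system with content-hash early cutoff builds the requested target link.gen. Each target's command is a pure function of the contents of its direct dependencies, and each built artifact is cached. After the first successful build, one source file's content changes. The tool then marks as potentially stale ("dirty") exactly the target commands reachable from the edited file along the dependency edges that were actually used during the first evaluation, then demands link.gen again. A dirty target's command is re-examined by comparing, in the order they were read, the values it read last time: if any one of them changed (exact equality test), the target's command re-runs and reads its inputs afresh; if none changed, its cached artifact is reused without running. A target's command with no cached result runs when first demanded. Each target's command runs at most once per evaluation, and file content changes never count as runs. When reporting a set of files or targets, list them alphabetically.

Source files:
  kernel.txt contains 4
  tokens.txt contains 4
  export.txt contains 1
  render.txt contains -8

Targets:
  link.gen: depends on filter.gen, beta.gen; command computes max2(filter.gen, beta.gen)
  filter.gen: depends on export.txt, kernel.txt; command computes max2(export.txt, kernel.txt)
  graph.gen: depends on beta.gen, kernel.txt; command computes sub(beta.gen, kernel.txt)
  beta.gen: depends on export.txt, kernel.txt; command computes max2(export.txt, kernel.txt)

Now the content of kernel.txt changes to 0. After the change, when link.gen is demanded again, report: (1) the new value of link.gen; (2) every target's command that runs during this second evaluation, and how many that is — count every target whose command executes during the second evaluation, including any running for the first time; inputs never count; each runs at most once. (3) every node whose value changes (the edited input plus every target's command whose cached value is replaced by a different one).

First evaluation (everything demanded from the output):
  beta.gen = max2(1, 4) = 4
  filter.gen = max2(1, 4) = 4
  link.gen = max2(4, 4) = 4

Propagation after the edit:
  beta.gen: runs — kernel.txt 4->0; result 1.
  filter.gen: runs — kernel.txt 4->0; result 1.
  link.gen: runs — filter.gen 4->1; beta.gen 4->1; result 1.

New value of link.gen: 1.
Target commands that run: beta.gen, filter.gen, link.gen — 3 in total.
Values that change: beta.gen, filter.gen, kernel.txt, link.gen.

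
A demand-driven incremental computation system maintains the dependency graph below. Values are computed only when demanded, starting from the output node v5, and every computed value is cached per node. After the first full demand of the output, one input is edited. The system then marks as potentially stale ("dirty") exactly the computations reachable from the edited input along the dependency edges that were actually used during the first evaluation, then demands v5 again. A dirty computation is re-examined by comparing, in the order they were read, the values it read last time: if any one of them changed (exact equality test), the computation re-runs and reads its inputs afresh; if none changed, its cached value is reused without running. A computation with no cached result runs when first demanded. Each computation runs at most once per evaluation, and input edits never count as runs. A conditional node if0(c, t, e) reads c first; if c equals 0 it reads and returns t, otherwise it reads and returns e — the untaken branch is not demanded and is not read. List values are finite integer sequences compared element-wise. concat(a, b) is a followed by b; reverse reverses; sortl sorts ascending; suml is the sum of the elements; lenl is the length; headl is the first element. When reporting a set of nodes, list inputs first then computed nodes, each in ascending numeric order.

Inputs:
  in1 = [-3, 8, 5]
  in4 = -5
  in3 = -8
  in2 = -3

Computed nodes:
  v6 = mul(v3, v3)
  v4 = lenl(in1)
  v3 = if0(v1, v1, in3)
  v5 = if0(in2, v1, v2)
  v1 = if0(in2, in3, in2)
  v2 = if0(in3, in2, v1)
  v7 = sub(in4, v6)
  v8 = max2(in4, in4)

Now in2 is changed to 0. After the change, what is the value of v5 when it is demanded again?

First evaluation (everything demanded from the output):
  v1 = if0(in2=-3 -> else branch in2) = -3
  v2 = if0(in3=-8 -> else branch v1) = -3
  v5 = if0(in2=-3 -> else branch v2) = -3

Propagation after the edit:
  v1: runs — in2 -3->0; in2 -3->0; result -8.
  v2: marked dirty but never re-examined — demand shifted away from it.
  v5: runs — in2 -3->0; result -8.

Key observation: a condition flipped, so demand moved to the other branch — v2 is never re-examined.

New value of v5: -8.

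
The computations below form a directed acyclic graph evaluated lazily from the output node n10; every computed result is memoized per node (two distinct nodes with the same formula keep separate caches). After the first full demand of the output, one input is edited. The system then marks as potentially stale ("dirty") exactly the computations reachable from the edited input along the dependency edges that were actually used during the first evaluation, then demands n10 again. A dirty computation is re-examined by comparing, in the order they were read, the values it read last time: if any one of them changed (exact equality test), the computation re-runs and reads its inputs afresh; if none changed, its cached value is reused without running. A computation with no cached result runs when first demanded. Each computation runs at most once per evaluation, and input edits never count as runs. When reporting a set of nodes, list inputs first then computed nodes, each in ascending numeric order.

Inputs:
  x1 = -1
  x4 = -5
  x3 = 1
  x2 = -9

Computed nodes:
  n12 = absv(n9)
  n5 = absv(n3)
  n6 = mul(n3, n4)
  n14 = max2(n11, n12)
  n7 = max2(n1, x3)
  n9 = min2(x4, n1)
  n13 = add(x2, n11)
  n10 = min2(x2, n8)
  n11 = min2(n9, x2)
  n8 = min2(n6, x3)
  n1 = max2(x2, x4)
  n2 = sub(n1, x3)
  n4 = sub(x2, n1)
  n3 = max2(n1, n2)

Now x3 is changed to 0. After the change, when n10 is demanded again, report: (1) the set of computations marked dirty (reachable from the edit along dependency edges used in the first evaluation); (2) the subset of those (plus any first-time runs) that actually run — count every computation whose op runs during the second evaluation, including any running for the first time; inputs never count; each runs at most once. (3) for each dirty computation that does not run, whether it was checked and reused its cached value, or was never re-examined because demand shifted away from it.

The edit dirties: n2, n3, n6, n8, n10.
4 computations run: n2, n3, n8, n10.
Cache hits after checking: n6.
Note where the cutoff bites: n6 is checked, finds nothing changed, and keeps its cache.

First demand of the output computes:
  n1 = max2(-9, -5) = -5
  n2 = sub(-5, 1) = -6
  n3 = max2(-5, -6) = -5
  n4 = sub(-9, -5) = -4
  n6 = mul(-5, -4) = 20
  n8 = min2(20, 1) = 1
  n10 = min2(-9, 1) = -9

After the edit, cleaning proceeds:
  n2: a read changed (x3 1->0) — executes, giving -5.
  n3: a read changed (n2 -6->-5) — executes, giving -5 — identical to its old value.
  n6: dirty, but its reads are unchanged (n3 unchanged, n4 unchanged); cached 20 stands.
  n8: a read changed (x3 1->0) — executes, giving 0.
  n10: a read changed (n8 1->0) — executes, giving -9 — identical to its old value.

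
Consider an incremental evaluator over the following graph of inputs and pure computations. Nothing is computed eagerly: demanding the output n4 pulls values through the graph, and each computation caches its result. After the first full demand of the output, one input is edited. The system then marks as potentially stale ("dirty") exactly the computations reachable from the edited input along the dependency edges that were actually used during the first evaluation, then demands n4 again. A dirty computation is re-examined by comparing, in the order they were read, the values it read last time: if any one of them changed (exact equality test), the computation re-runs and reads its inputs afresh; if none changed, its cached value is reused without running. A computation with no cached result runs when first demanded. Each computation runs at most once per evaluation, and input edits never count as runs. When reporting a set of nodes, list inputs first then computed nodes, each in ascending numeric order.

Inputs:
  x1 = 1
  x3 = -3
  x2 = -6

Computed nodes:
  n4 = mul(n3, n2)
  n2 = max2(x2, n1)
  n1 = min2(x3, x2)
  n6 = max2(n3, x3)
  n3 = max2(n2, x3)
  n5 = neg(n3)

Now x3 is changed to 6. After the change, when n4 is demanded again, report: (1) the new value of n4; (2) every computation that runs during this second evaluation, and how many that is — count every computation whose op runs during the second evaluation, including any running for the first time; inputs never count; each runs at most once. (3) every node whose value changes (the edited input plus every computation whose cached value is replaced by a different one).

Initial pass — values computed on the first demand:
  n1 = min2(-3, -6) = -6
  n2 = max2(-6, -6) = -6
  n3 = max2(-6, -3) = -3
  n4 = mul(-3, -6) = 18

Second demand — change propagation:
  n1: re-runs because x3 -3->6; new result -6 (unchanged).
  n2: re-examined; everything it read last time is the same (x2 unchanged, n1 unchanged) — cache -6 kept, no run.
  n3: re-runs because x3 -3->6; new result 6.
  n4: re-runs because n3 -3->6; new result -36.

The important point: at n2 every value read last time is unchanged, so the dirty flag clears without a run.

n4 now evaluates to -36.
Run set: n1, n3, n4 (3 run).
Changed values: x3, n3, n4.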